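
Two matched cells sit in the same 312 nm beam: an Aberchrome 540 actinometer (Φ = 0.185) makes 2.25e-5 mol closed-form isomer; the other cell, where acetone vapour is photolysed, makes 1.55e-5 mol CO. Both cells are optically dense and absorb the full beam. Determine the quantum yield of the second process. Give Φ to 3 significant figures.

Photons absorbed by the actinometer: 2.25e-5 / 0.185 = 1.216e-4 mol.
Φ(unknown) = 1.55e-5 / 1.216e-4 = 0.127.

Φ = 0.127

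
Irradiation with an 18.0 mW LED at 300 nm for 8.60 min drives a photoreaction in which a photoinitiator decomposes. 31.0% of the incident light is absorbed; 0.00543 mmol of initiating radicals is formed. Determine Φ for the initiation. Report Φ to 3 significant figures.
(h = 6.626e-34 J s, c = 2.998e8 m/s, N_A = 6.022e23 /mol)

Product: 0.00543 mmol = 5.43e-6 mol.
Photon energy at 300 nm: hc/λ = (6.626e-34)(2.998e8)/(300e-9) = 6.622e-19 J.
Energy delivered: (18.0 mW)(516 s) = 9.288 J.
Photons incident: 9.288 / 6.622e-19 = 1.403e19, i.e. 1.403e19/6.022e23 = 2.330e-5 mol.
Photons absorbed: 0.310 × 2.330e-5 = 7.223e-6 mol.
Φ = 5.43e-6 mol / 7.223e-6 mol photons = 0.752.

Φ = 0.752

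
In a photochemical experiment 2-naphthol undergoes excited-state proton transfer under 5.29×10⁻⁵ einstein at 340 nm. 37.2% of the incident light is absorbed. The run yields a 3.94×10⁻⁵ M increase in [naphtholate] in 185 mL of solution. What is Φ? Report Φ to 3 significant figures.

Product: (3.94×10⁻⁵ M)(0.185 L) = 7.289×10⁻⁶ mol.
Photons absorbed: 0.372 × 5.29×10⁻⁵ = 1.968×10⁻⁵ mol.
Φ = 7.289×10⁻⁶ mol / 1.968×10⁻⁵ mol photons = 0.370.

Φ = 0.370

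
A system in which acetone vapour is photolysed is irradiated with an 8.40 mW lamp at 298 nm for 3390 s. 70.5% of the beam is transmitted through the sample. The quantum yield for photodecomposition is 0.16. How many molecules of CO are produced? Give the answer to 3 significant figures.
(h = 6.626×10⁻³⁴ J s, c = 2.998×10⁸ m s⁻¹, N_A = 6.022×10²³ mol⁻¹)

Photon energy at 298 nm: hc/λ = (6.626×10⁻³⁴)(2.998×10⁸)/(298×10⁻⁹) = 6.666×10⁻¹⁹ J.
Energy delivered: (8.40 mW)(3390 s) = 28.48 J.
Photons incident: 28.48 / 6.666×10⁻¹⁹ = 4.272×10¹⁹, i.e. 4.272×10¹⁹/6.022×10²³ = 7.094×10⁻⁵ mol.
Fraction absorbed: 1 − 70.5/100 = 0.2950.
Photons absorbed: 0.2950 × 7.094×10⁻⁵ = 2.093×10⁻⁵ mol.
Product: Φ × n_abs = 0.16 × 2.093×10⁻⁵ = 3.349×10⁻⁶ mol.
As a count: 3.349×10⁻⁶ × 6.022×10²³ = 2.02×10¹⁸.

2.02×10¹⁸ molecules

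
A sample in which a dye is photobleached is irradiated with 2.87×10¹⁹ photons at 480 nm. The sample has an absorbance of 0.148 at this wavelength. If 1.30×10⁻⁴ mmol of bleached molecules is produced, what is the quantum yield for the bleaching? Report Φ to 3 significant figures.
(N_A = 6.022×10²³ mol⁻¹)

Product: 1.30×10⁻⁴ mmol = 1.30×10⁻⁷ mol.
Moles of photons: 2.87×10¹⁹ / 6.022×10²³ = 4.766×10⁻⁵ mol.
Fraction absorbed: 1 − 10^(−0.148) = 0.2888.
Photons absorbed: 0.2888 × 4.766×10⁻⁵ = 1.376×10⁻⁵ mol.
Φ = 1.30×10⁻⁷ mol / 1.376×10⁻⁵ mol photons = 0.00945.

Φ = 0.00945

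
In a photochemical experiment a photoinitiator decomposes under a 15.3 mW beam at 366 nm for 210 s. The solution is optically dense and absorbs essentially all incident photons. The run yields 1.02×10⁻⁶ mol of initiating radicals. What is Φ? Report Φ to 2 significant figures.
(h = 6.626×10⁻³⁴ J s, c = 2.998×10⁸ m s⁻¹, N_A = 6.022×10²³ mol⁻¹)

Photon energy at 366 nm: hc/λ = (6.626×10⁻³⁴)(2.998×10⁸)/(366×10⁻⁹) = 5.428×10⁻¹⁹ J.
Energy delivered: (15.3 mW)(210 s) = 3.213 J.
Photons incident: 3.213 / 5.428×10⁻¹⁹ = 5.919×10¹⁸, i.e. 5.919×10¹⁸/6.022×10²³ = 9.829×10⁻⁶ mol.
Φ = 1.02×10⁻⁶ mol / 9.829×10⁻⁶ mol photons = 0.10.

Φ = 0.10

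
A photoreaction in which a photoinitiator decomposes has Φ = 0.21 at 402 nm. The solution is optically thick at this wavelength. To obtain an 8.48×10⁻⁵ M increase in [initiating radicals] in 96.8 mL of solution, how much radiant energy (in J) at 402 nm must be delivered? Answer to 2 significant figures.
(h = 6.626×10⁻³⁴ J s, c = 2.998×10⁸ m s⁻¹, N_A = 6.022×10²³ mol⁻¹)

Product: (8.48×10⁻⁵ M)(0.0968 L) = 8.209×10⁻⁶ mol.
Photons that must be absorbed: 8.209×10⁻⁶ / 0.21 = 3.909×10⁻⁵ mol.
Photon energy: hc/λ = 4.941×10⁻¹⁹ J; per mole, 2.975×10⁵ J mol⁻¹.
Energy required: 3.909×10⁻⁵ × 2.975×10⁵ = 12 J.

12 J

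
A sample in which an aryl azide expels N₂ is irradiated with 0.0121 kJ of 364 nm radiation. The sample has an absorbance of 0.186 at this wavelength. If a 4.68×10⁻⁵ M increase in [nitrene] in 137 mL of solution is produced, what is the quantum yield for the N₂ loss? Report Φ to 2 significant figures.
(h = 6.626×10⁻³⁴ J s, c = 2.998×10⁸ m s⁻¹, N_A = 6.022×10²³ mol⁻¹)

Φ = 0.50

Product: (4.68×10⁻⁵ M)(0.137 L) = 6.412×10⁻⁶ mol.
Photon energy at 364 nm: hc/λ = (6.626×10⁻³⁴)(2.998×10⁸)/(364×10⁻⁹) = 5.457×10⁻¹⁹ J.
Incident energy: 0.0121 kJ = 12.1 J.
Photons incident: 12.1 / 5.457×10⁻¹⁹ = 2.217×10¹⁹, i.e. 2.217×10¹⁹/6.022×10²³ = 3.682×10⁻⁵ mol.
Fraction absorbed: 1 − 10^(−0.186) = 0.3484.
Photons absorbed: 0.3484 × 3.682×10⁻⁵ = 1.283×10⁻⁵ mol.
Φ = 6.412×10⁻⁶ mol / 1.283×10⁻⁵ mol photons = 0.50.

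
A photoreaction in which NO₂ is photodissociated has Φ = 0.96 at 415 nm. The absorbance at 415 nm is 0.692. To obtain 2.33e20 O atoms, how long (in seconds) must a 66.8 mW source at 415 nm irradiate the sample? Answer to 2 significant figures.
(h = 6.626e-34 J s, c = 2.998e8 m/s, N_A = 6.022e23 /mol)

Product: 2.33e20 / 6.022e23 = 3.869e-4 mol.
Photons that must be absorbed: 3.869e-4 / 0.96 = 4.030e-4 mol.
Fraction absorbed: 1 − 10^(−0.692) = 0.7968.
Incident photons needed: 4.030e-4 / 0.7968 = 5.058e-4 mol.
Photon energy: hc/λ = 4.787e-19 J; per mole, 2.883e5 J mol⁻¹.
Energy required: 5.058e-4 × 2.883e5 = 145.8 J.
Time: 145.8 J / 0.0668 W = 2200 s.

t ≈ 2200 s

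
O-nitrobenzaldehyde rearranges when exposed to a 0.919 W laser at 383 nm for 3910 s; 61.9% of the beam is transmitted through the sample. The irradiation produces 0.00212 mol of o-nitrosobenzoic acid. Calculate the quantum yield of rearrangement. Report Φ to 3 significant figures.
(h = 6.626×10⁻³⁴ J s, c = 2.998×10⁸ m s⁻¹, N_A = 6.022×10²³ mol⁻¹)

Φ = 0.484

Photon energy at 383 nm: hc/λ = (6.626×10⁻³⁴)(2.998×10⁸)/(383×10⁻⁹) = 5.187×10⁻¹⁹ J.
Energy delivered: (0.919 W)(3910 s) = 3593 J.
Photons incident: 3593 / 5.187×10⁻¹⁹ = 6.927×10²¹, i.e. 6.927×10²¹/6.022×10²³ = 0.01150 mol.
Fraction absorbed: 1 − 61.9/100 = 0.3810.
Photons absorbed: 0.3810 × 0.01150 = 0.004382 mol.
Φ = 0.00212 mol / 0.004382 mol photons = 0.484.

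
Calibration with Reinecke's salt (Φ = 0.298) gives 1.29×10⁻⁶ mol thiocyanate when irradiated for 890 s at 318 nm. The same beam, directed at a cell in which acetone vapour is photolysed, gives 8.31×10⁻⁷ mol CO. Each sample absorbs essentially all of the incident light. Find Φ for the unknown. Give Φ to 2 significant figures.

Photons absorbed by the actinometer: 1.29×10⁻⁶ / 0.298 = 4.329×10⁻⁶ mol.
Φ(unknown) = 8.31×10⁻⁷ / 4.329×10⁻⁶ = 0.19.

Φ = 0.19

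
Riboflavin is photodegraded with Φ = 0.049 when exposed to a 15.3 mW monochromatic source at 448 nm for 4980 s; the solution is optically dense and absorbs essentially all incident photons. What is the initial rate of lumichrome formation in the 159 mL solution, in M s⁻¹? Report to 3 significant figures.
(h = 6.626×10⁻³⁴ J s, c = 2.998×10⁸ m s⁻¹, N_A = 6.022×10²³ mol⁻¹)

Photon energy at 448 nm: hc/λ = (6.626×10⁻³⁴)(2.998×10⁸)/(448×10⁻⁹) = 4.434×10⁻¹⁹ J.
Energy delivered: (15.3 mW)(4980 s) = 76.19 J.
Photons incident: 76.19 / 4.434×10⁻¹⁹ = 1.718×10²⁰, i.e. 1.718×10²⁰/6.022×10²³ = 2.853×10⁻⁴ mol.
Product formed: 0.049 × 2.853×10⁻⁴ = 1.398×10⁻⁵ mol.
Rate: 1.398×10⁻⁵ mol / (4980 s × 0.159 L) = 1.77×10⁻⁸ M s⁻¹.

1.77×10⁻⁸ M s⁻¹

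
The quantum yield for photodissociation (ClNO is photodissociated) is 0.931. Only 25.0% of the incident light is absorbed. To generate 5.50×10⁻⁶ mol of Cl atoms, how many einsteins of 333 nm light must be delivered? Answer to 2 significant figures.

2.4×10⁻⁵ einstein

Photons that must be absorbed: 5.50×10⁻⁶ / 0.931 = 5.908×10⁻⁶ mol.
Incident photons needed: 5.908×10⁻⁶ / 0.250 = 2.363×10⁻⁵ mol.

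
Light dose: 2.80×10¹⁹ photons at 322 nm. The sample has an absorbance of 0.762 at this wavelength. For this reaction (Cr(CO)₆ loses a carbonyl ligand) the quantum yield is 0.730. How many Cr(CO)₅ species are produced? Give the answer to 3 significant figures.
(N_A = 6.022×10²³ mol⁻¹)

Moles of photons: 2.80×10¹⁹ / 6.022×10²³ = 4.650×10⁻⁵ mol.
Fraction absorbed: 1 − 10^(−0.762) = 0.8270.
Photons absorbed: 0.8270 × 4.650×10⁻⁵ = 3.846×10⁻⁵ mol.
Product: Φ × n_abs = 0.730 × 3.846×10⁻⁵ = 2.808×10⁻⁵ mol.
As a count: 2.808×10⁻⁵ × 6.022×10²³ = 1.69×10¹⁹.

1.69×10¹⁹ species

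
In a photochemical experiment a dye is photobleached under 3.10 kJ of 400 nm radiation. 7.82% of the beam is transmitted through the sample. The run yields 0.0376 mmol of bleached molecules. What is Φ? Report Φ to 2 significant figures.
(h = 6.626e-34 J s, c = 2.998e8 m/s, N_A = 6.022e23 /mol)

Product: 0.0376 mmol = 3.76e-5 mol.
Photon energy at 400 nm: hc/λ = (6.626e-34)(2.998e8)/(400e-9) = 4.966e-19 J.
Incident energy: 3.10 kJ = 3100 J.
Photons incident: 3100 / 4.966e-19 = 6.242e21, i.e. 6.242e21/6.022e23 = 0.01037 mol.
Fraction absorbed: 1 − 7.82/100 = 0.9218.
Photons absorbed: 0.9218 × 0.01037 = 0.009559 mol.
Φ = 3.76e-5 mol / 0.009559 mol photons = 0.0039.

Φ = 0.0039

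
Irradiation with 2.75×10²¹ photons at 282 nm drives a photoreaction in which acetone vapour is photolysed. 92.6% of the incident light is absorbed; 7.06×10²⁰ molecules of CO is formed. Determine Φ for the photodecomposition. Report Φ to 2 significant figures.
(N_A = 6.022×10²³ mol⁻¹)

Φ = 0.28

Product: 7.06×10²⁰ / 6.022×10²³ = 0.001172 mol.
Moles of photons: 2.75×10²¹ / 6.022×10²³ = 0.004567 mol.
Photons absorbed: 0.926 × 0.004567 = 0.004229 mol.
Φ = 0.001172 mol / 0.004229 mol photons = 0.28.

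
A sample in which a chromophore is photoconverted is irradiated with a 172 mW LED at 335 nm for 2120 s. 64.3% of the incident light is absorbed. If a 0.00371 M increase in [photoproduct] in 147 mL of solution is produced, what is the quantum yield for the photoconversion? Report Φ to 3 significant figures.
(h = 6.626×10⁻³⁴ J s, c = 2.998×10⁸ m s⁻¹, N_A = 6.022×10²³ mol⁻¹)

Φ = 0.831

Product: (0.00371 M)(0.147 L) = 5.454×10⁻⁴ mol.
Photon energy at 335 nm: hc/λ = (6.626×10⁻³⁴)(2.998×10⁸)/(335×10⁻⁹) = 5.930×10⁻¹⁹ J.
Energy delivered: (172 mW)(2120 s) = 364.6 J.
Photons incident: 364.6 / 5.930×10⁻¹⁹ = 6.148×10²⁰, i.e. 6.148×10²⁰/6.022×10²³ = 0.001021 mol.
Photons absorbed: 0.643 × 0.001021 = 6.565×10⁻⁴ mol.
Φ = 5.454×10⁻⁴ mol / 6.565×10⁻⁴ mol photons = 0.831.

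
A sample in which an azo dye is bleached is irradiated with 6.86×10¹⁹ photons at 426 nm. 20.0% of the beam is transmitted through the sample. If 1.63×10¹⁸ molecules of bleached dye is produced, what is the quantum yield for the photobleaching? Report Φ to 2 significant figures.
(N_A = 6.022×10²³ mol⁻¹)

Product: 1.63×10¹⁸ / 6.022×10²³ = 2.707×10⁻⁶ mol.
Moles of photons: 6.86×10¹⁹ / 6.022×10²³ = 1.139×10⁻⁴ mol.
Fraction absorbed: 1 − 20.0/100 = 0.8000.
Photons absorbed: 0.8000 × 1.139×10⁻⁴ = 9.112×10⁻⁵ mol.
Φ = 2.707×10⁻⁶ mol / 9.112×10⁻⁵ mol photons = 0.030.

Φ = 0.030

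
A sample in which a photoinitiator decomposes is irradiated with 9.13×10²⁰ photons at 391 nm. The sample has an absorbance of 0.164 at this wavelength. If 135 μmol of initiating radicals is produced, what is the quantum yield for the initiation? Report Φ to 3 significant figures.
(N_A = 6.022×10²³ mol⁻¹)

Φ = 0.283

Product: 135 μmol = 1.35×10⁻⁴ mol.
Moles of photons: 9.13×10²⁰ / 6.022×10²³ = 0.001516 mol.
Fraction absorbed: 1 − 10^(−0.164) = 0.3145.
Photons absorbed: 0.3145 × 0.001516 = 4.768×10⁻⁴ mol.
Φ = 1.35×10⁻⁴ mol / 4.768×10⁻⁴ mol photons = 0.283.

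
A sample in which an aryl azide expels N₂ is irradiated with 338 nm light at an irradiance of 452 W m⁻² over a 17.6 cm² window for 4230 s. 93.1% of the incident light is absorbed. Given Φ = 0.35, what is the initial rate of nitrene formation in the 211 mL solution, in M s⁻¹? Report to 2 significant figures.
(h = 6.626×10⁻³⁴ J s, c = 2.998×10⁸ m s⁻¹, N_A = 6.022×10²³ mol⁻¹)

Photon energy at 338 nm: hc/λ = (6.626×10⁻³⁴)(2.998×10⁸)/(338×10⁻⁹) = 5.877×10⁻¹⁹ J.
Energy delivered: (452 W m⁻²)(17.6×10⁻⁴ m²)(4230 s) = 3365 J.
Photons incident: 3365 / 5.877×10⁻¹⁹ = 5.726×10²¹, i.e. 5.726×10²¹/6.022×10²³ = 0.009508 mol.
Photons absorbed: 0.931 × 0.009508 = 0.008852 mol.
Product formed: 0.35 × 0.008852 = 0.003098 mol.
Rate: 0.003098 mol / (4230 s × 0.211 L) = 3.5×10⁻⁶ M s⁻¹.

3.5×10⁻⁶ M s⁻¹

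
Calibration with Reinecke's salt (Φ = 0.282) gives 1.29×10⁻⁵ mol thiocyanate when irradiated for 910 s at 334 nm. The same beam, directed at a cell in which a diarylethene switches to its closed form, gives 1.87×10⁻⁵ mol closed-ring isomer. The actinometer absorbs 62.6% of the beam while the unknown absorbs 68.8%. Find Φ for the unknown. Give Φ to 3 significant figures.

Photons absorbed by the actinometer: 1.29×10⁻⁵ / 0.282 = 4.574×10⁻⁵ mol.
Incident flux: 4.574×10⁻⁵ / 0.626 = 7.307×10⁻⁵ einstein.
Absorbed by unknown: 0.688 × 7.307×10⁻⁵ = 5.027×10⁻⁵ mol.
Φ(unknown) = 1.87×10⁻⁵ / 5.027×10⁻⁵ = 0.372.

Φ = 0.372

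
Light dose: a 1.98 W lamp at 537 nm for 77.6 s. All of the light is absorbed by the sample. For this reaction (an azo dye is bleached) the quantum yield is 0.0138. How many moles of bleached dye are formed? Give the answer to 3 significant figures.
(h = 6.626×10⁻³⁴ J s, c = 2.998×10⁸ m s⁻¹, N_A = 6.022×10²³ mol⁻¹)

9.52×10⁻⁶ mol

Photon energy at 537 nm: hc/λ = (6.626×10⁻³⁴)(2.998×10⁸)/(537×10⁻⁹) = 3.699×10⁻¹⁹ J.
Energy delivered: (1.98 W)(77.6 s) = 153.6 J.
Photons incident: 153.6 / 3.699×10⁻¹⁹ = 4.152×10²⁰, i.e. 4.152×10²⁰/6.022×10²³ = 6.895×10⁻⁴ mol.
Product: Φ × n_abs = 0.0138 × 6.895×10⁻⁴ = 9.515×10⁻⁶ mol.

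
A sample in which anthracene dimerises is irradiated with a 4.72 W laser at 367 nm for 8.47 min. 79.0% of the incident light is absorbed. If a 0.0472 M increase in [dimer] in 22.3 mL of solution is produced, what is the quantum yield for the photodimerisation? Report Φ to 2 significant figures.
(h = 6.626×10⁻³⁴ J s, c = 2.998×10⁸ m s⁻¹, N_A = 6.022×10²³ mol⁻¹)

Φ = 0.18

Product: (0.0472 M)(0.0223 L) = 0.001053 mol.
Photon energy at 367 nm: hc/λ = (6.626×10⁻³⁴)(2.998×10⁸)/(367×10⁻⁹) = 5.413×10⁻¹⁹ J.
Energy delivered: (4.72 W)(508.2 s) = 2399 J.
Photons incident: 2399 / 5.413×10⁻¹⁹ = 4.432×10²¹, i.e. 4.432×10²¹/6.022×10²³ = 0.007360 mol.
Photons absorbed: 0.790 × 0.007360 = 0.005814 mol.
Φ = 0.001053 mol / 0.005814 mol photons = 0.18.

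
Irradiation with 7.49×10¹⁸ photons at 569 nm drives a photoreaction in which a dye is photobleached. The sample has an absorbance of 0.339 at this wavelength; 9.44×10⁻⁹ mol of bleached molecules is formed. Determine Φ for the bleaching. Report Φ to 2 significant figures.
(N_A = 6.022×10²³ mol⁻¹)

Φ = 0.0014

Moles of photons: 7.49×10¹⁸ / 6.022×10²³ = 1.244×10⁻⁵ mol.
Fraction absorbed: 1 − 10^(−0.339) = 0.5419.
Photons absorbed: 0.5419 × 1.244×10⁻⁵ = 6.741×10⁻⁶ mol.
Φ = 9.44×10⁻⁹ mol / 6.741×10⁻⁶ mol photons = 0.0014.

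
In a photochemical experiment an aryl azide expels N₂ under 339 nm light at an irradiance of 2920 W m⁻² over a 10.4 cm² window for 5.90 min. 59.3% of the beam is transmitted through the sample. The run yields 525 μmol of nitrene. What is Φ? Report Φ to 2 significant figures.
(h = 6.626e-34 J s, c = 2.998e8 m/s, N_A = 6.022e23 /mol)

Φ = 0.42

Product: 525 μmol = 5.25e-4 mol.
Photon energy at 339 nm: hc/λ = (6.626e-34)(2.998e8)/(339e-9) = 5.860e-19 J.
Energy delivered: (2920 W m⁻²)(10.4e-4 m²)(354 s) = 1075 J.
Photons incident: 1075 / 5.860e-19 = 1.834e21, i.e. 1.834e21/6.022e23 = 0.003045 mol.
Fraction absorbed: 1 − 59.3/100 = 0.4070.
Photons absorbed: 0.4070 × 0.003045 = 0.001239 mol.
Φ = 5.25e-4 mol / 0.001239 mol photons = 0.42.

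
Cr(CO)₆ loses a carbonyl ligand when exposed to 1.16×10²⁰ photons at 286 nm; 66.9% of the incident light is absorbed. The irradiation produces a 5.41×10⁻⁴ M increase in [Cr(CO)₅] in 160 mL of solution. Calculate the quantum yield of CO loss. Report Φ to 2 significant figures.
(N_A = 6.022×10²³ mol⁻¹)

Product: (5.41×10⁻⁴ M)(0.16 L) = 8.656×10⁻⁵ mol.
Moles of photons: 1.16×10²⁰ / 6.022×10²³ = 1.926×10⁻⁴ mol.
Photons absorbed: 0.669 × 1.926×10⁻⁴ = 1.288×10⁻⁴ mol.
Φ = 8.656×10⁻⁵ mol / 1.288×10⁻⁴ mol photons = 0.67.

Φ = 0.67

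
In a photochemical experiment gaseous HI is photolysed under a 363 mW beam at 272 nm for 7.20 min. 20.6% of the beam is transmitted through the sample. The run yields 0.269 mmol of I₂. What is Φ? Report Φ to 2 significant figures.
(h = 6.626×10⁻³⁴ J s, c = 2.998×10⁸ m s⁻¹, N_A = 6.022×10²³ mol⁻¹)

Product: 0.269 mmol = 2.69×10⁻⁴ mol.
Photon energy at 272 nm: hc/λ = (6.626×10⁻³⁴)(2.998×10⁸)/(272×10⁻⁹) = 7.303×10⁻¹⁹ J.
Energy delivered: (363 mW)(432 s) = 156.8 J.
Photons incident: 156.8 / 7.303×10⁻¹⁹ = 2.147×10²⁰, i.e. 2.147×10²⁰/6.022×10²³ = 3.565×10⁻⁴ mol.
Fraction absorbed: 1 − 20.6/100 = 0.7940.
Photons absorbed: 0.7940 × 3.565×10⁻⁴ = 2.831×10⁻⁴ mol.
Φ = 2.69×10⁻⁴ mol / 2.831×10⁻⁴ mol photons = 0.95.

Φ = 0.95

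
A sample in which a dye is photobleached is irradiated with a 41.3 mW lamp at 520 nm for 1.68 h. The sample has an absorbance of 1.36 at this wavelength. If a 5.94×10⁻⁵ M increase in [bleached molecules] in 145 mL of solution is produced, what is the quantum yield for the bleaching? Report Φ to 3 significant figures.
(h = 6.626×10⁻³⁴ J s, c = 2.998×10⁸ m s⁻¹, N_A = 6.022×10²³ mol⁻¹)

Φ = 0.00829

Product: (5.94×10⁻⁵ M)(0.145 L) = 8.613×10⁻⁶ mol.
Photon energy at 520 nm: hc/λ = (6.626×10⁻³⁴)(2.998×10⁸)/(520×10⁻⁹) = 3.820×10⁻¹⁹ J.
Energy delivered: (41.3 mW)(6048 s) = 249.8 J.
Photons incident: 249.8 / 3.820×10⁻¹⁹ = 6.539×10²⁰, i.e. 6.539×10²⁰/6.022×10²³ = 0.001086 mol.
Fraction absorbed: 1 − 10^(−1.36) = 0.9563.
Photons absorbed: 0.9563 × 0.001086 = 0.001039 mol.
Φ = 8.613×10⁻⁶ mol / 0.001039 mol photons = 0.00829.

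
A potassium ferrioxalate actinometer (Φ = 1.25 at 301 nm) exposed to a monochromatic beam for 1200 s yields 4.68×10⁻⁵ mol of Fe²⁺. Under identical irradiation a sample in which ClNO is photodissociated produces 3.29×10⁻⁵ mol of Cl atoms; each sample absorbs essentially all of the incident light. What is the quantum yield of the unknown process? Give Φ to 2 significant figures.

Photons absorbed by the actinometer: 4.68×10⁻⁵ / 1.25 = 3.744×10⁻⁵ mol.
Φ(unknown) = 3.29×10⁻⁵ / 3.744×10⁻⁵ = 0.88.

Φ = 0.88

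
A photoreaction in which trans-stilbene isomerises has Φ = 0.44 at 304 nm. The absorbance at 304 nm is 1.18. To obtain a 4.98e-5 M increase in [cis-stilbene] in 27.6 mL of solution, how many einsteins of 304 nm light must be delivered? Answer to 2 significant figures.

Product: (4.98e-5 M)(0.0276 L) = 1.374e-6 mol.
Photons that must be absorbed: 1.374e-6 / 0.44 = 3.123e-6 mol.
Fraction absorbed: 1 − 10^(−1.18) = 0.9339.
Incident photons needed: 3.123e-6 / 0.9339 = 3.344e-6 mol.

3.3e-6 einstein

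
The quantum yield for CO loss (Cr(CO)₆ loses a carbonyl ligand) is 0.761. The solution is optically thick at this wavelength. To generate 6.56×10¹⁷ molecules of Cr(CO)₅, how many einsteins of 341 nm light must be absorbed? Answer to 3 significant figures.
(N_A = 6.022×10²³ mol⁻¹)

1.43×10⁻⁶ einstein

Product: 6.56×10¹⁷ / 6.022×10²³ = 1.089×10⁻⁶ mol.
Photons that must be absorbed: 1.089×10⁻⁶ / 0.761 = 1.431×10⁻⁶ mol.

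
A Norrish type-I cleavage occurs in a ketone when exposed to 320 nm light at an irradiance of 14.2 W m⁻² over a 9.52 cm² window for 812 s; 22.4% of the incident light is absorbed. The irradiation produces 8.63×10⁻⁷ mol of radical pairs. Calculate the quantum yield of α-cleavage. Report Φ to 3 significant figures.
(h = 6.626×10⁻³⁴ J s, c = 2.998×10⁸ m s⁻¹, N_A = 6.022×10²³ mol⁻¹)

Photon energy at 320 nm: hc/λ = (6.626×10⁻³⁴)(2.998×10⁸)/(320×10⁻⁹) = 6.208×10⁻¹⁹ J.
Energy delivered: (14.2 W m⁻²)(9.52×10⁻⁴ m²)(812 s) = 10.98 J.
Photons incident: 10.98 / 6.208×10⁻¹⁹ = 1.769×10¹⁹, i.e. 1.769×10¹⁹/6.022×10²³ = 2.938×10⁻⁵ mol.
Photons absorbed: 0.224 × 2.938×10⁻⁵ = 6.581×10⁻⁶ mol.
Φ = 8.63×10⁻⁷ mol / 6.581×10⁻⁶ mol photons = 0.131.

Φ = 0.131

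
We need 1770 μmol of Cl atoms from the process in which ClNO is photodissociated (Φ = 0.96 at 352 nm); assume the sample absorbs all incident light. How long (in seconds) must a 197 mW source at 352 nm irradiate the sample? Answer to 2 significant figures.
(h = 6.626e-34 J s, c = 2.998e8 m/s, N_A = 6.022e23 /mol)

Product: 1770 μmol = 0.00177 mol.
Photons that must be absorbed: 0.00177 / 0.96 = 0.001844 mol.
Photon energy: hc/λ = 5.643e-19 J; per mole, 3.398e5 J mol⁻¹.
Energy required: 0.001844 × 3.398e5 = 626.6 J.
Time: 626.6 J / 0.197 W = 3200 s.

t ≈ 3200 s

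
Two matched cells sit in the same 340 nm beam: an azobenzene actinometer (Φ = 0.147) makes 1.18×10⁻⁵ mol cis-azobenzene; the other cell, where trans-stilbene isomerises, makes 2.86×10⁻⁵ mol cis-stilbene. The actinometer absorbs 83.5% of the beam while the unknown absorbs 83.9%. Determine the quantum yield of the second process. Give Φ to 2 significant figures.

Φ = 0.35

Photons absorbed by the actinometer: 1.18×10⁻⁵ / 0.147 = 8.027×10⁻⁵ mol.
Incident flux: 8.027×10⁻⁵ / 0.835 = 9.613×10⁻⁵ einstein.
Absorbed by unknown: 0.839 × 9.613×10⁻⁵ = 8.065×10⁻⁵ mol.
Φ(unknown) = 2.86×10⁻⁵ / 8.065×10⁻⁵ = 0.35.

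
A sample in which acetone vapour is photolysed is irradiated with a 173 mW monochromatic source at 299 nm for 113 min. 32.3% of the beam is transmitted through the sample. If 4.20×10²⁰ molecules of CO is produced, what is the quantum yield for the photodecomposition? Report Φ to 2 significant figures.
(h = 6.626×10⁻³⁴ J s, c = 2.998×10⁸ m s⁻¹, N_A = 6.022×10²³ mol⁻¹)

Φ = 0.35

Product: 4.20×10²⁰ / 6.022×10²³ = 6.974×10⁻⁴ mol.
Photon energy at 299 nm: hc/λ = (6.626×10⁻³⁴)(2.998×10⁸)/(299×10⁻⁹) = 6.644×10⁻¹⁹ J.
Energy delivered: (173 mW)(6780 s) = 1173 J.
Photons incident: 1173 / 6.644×10⁻¹⁹ = 1.766×10²¹, i.e. 1.766×10²¹/6.022×10²³ = 0.002933 mol.
Fraction absorbed: 1 − 32.3/100 = 0.6770.
Photons absorbed: 0.6770 × 0.002933 = 0.001986 mol.
Φ = 6.974×10⁻⁴ mol / 0.001986 mol photons = 0.35.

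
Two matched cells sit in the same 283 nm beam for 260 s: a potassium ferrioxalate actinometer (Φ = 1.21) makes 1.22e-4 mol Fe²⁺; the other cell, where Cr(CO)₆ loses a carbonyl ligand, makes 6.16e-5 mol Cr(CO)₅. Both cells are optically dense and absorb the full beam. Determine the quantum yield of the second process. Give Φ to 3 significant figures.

Photons absorbed by the actinometer: 1.22e-4 / 1.21 = 1.008e-4 mol.
Φ(unknown) = 6.16e-5 / 1.008e-4 = 0.611.

Φ = 0.611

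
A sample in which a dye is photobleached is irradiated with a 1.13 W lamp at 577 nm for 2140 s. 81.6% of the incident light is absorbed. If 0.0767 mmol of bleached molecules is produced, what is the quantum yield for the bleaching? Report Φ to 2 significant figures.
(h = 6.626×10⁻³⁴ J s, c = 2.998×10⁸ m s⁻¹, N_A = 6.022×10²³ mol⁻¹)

Φ = 0.0081

Product: 0.0767 mmol = 7.67×10⁻⁵ mol.
Photon energy at 577 nm: hc/λ = (6.626×10⁻³⁴)(2.998×10⁸)/(577×10⁻⁹) = 3.443×10⁻¹⁹ J.
Energy delivered: (1.13 W)(2140 s) = 2418 J.
Photons incident: 2418 / 3.443×10⁻¹⁹ = 7.023×10²¹, i.e. 7.023×10²¹/6.022×10²³ = 0.01166 mol.
Photons absorbed: 0.816 × 0.01166 = 0.009515 mol.
Φ = 7.67×10⁻⁵ mol / 0.009515 mol photons = 0.0081.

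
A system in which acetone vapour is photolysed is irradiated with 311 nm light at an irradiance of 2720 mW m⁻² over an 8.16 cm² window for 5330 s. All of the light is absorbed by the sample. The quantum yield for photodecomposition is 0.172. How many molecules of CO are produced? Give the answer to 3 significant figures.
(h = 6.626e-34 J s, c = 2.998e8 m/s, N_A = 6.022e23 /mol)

Photon energy at 311 nm: hc/λ = (6.626e-34)(2.998e8)/(311e-9) = 6.387e-19 J.
Energy delivered: (2720 mW m⁻²)(8.16e-4 m²)(5330 s) = 11.83 J.
Photons incident: 11.83 / 6.387e-19 = 1.852e19, i.e. 1.852e19/6.022e23 = 3.075e-5 mol.
Product: Φ × n_abs = 0.172 × 3.075e-5 = 5.289e-6 mol.
As a count: 5.289e-6 × 6.022e23 = 3.19e18.

3.19e18 molecules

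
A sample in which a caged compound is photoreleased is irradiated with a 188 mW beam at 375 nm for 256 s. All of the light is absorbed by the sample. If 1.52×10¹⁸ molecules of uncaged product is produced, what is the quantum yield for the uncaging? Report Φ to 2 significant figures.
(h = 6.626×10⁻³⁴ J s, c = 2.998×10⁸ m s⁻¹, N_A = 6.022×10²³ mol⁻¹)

Φ = 0.017

Product: 1.52×10¹⁸ / 6.022×10²³ = 2.524×10⁻⁶ mol.
Photon energy at 375 nm: hc/λ = (6.626×10⁻³⁴)(2.998×10⁸)/(375×10⁻⁹) = 5.297×10⁻¹⁹ J.
Energy delivered: (188 mW)(256 s) = 48.13 J.
Photons incident: 48.13 / 5.297×10⁻¹⁹ = 9.086×10¹⁹, i.e. 9.086×10¹⁹/6.022×10²³ = 1.509×10⁻⁴ mol.
Φ = 2.524×10⁻⁶ mol / 1.509×10⁻⁴ mol photons = 0.017.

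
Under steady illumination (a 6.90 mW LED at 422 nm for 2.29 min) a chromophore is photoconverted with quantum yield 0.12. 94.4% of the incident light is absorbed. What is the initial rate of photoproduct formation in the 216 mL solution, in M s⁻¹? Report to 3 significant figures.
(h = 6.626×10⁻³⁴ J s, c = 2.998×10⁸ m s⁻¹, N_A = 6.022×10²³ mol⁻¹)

1.28×10⁻⁸ M s⁻¹

Photon energy at 422 nm: hc/λ = (6.626×10⁻³⁴)(2.998×10⁸)/(422×10⁻⁹) = 4.707×10⁻¹⁹ J.
Energy delivered: (6.90 mW)(137.4 s) = 0.9481 J.
Photons incident: 0.9481 / 4.707×10⁻¹⁹ = 2.014×10¹⁸, i.e. 2.014×10¹⁸/6.022×10²³ = 3.344×10⁻⁶ mol.
Photons absorbed: 0.944 × 3.344×10⁻⁶ = 3.157×10⁻⁶ mol.
Product formed: 0.12 × 3.157×10⁻⁶ = 3.788×10⁻⁷ mol.
Rate: 3.788×10⁻⁷ mol / (137.4 s × 0.216 L) = 1.28×10⁻⁸ M s⁻¹.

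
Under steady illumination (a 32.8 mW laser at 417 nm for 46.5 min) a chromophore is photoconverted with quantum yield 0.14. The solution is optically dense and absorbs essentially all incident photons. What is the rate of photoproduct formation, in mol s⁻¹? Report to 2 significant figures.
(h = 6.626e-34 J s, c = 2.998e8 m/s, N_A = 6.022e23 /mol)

Photon energy at 417 nm: hc/λ = (6.626e-34)(2.998e8)/(417e-9) = 4.764e-19 J.
Energy delivered: (32.8 mW)(2790 s) = 91.51 J.
Photons incident: 91.51 / 4.764e-19 = 1.921e20, i.e. 1.921e20/6.022e23 = 3.190e-4 mol.
Product formed: 0.14 × 3.190e-4 = 4.466e-5 mol.
Rate: 4.466e-5 / 2790 s = 1.6e-8 mol s⁻¹.

1.6e-8 mol s⁻¹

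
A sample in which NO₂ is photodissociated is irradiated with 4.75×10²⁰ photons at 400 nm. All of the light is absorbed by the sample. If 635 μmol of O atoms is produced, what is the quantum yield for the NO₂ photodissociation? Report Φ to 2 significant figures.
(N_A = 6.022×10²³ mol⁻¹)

Product: 635 μmol = 6.35×10⁻⁴ mol.
Moles of photons: 4.75×10²⁰ / 6.022×10²³ = 7.888×10⁻⁴ mol.
Φ = 6.35×10⁻⁴ mol / 7.888×10⁻⁴ mol photons = 0.81.

Φ = 0.81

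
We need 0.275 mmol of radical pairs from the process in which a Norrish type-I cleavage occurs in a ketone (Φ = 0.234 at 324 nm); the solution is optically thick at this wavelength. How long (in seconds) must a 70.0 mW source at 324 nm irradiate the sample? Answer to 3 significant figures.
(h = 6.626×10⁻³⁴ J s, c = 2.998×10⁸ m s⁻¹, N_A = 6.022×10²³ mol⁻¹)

t ≈ 6200 s

Product: 0.275 mmol = 2.75×10⁻⁴ mol.
Photons that must be absorbed: 2.75×10⁻⁴ / 0.234 = 0.001175 mol.
Photon energy: hc/λ = 6.131×10⁻¹⁹ J; per mole, 3.692×10⁵ J mol⁻¹.
Energy required: 0.001175 × 3.692×10⁵ = 433.8 J.
Time: 433.8 J / 0.07 W = 6200 s.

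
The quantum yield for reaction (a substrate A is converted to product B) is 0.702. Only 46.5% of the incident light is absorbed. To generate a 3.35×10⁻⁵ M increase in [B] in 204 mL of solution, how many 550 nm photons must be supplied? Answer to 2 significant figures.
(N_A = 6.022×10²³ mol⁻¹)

1.3×10¹⁹ photons

Product: (3.35×10⁻⁵ M)(0.204 L) = 6.834×10⁻⁶ mol.
Photons that must be absorbed: 6.834×10⁻⁶ / 0.702 = 9.735×10⁻⁶ mol.
Incident photons needed: 9.735×10⁻⁶ / 0.465 = 2.094×10⁻⁵ mol.
Photon count: 2.094×10⁻⁵ × 6.022×10²³ = 1.3×10¹⁹.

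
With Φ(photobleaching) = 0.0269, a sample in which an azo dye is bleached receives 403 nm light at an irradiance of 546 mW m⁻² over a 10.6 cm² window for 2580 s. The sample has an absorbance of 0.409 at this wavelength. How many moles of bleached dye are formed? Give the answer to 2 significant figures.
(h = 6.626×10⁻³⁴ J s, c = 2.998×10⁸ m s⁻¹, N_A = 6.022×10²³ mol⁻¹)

Photon energy at 403 nm: hc/λ = (6.626×10⁻³⁴)(2.998×10⁸)/(403×10⁻⁹) = 4.929×10⁻¹⁹ J.
Energy delivered: (546 mW m⁻²)(10.6×10⁻⁴ m²)(2580 s) = 1.493 J.
Photons incident: 1.493 / 4.929×10⁻¹⁹ = 3.029×10¹⁸, i.e. 3.029×10¹⁸/6.022×10²³ = 5.030×10⁻⁶ mol.
Fraction absorbed: 1 − 10^(−0.409) = 0.6101.
Photons absorbed: 0.6101 × 5.030×10⁻⁶ = 3.069×10⁻⁶ mol.
Product: Φ × n_abs = 0.0269 × 3.069×10⁻⁶ = 8.256×10⁻⁸ mol.

8.3×10⁻⁸ mol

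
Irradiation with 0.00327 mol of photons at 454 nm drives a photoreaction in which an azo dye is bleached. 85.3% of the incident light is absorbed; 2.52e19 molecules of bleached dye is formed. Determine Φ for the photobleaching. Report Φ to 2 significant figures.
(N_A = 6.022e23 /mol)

Φ = 0.015

Product: 2.52e19 / 6.022e23 = 4.185e-5 mol.
Photons absorbed: 0.853 × 0.00327 = 0.002789 mol.
Φ = 4.185e-5 mol / 0.002789 mol photons = 0.015.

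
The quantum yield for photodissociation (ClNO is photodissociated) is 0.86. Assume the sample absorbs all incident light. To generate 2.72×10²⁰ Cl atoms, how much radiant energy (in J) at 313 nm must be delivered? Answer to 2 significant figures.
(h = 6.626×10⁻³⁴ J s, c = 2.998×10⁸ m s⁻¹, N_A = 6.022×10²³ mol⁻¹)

200 J

Product: 2.72×10²⁰ / 6.022×10²³ = 4.517×10⁻⁴ mol.
Photons that must be absorbed: 4.517×10⁻⁴ / 0.86 = 5.252×10⁻⁴ mol.
Photon energy: hc/λ = 6.347×10⁻¹⁹ J; per mole, 3.822×10⁵ J mol⁻¹.
Energy required: 5.252×10⁻⁴ × 3.822×10⁵ = 200 J.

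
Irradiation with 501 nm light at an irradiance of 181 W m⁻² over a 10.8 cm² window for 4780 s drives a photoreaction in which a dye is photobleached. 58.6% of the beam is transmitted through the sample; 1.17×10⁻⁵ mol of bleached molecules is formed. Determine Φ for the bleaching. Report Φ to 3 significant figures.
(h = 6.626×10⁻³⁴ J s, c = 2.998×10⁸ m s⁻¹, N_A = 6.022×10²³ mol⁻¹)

Φ = 0.00722

Photon energy at 501 nm: hc/λ = (6.626×10⁻³⁴)(2.998×10⁸)/(501×10⁻⁹) = 3.965×10⁻¹⁹ J.
Energy delivered: (181 W m⁻²)(10.8×10⁻⁴ m²)(4780 s) = 934.4 J.
Photons incident: 934.4 / 3.965×10⁻¹⁹ = 2.357×10²¹, i.e. 2.357×10²¹/6.022×10²³ = 0.003914 mol.
Fraction absorbed: 1 − 58.6/100 = 0.4140.
Photons absorbed: 0.4140 × 0.003914 = 0.001620 mol.
Φ = 1.17×10⁻⁵ mol / 0.001620 mol photons = 0.00722.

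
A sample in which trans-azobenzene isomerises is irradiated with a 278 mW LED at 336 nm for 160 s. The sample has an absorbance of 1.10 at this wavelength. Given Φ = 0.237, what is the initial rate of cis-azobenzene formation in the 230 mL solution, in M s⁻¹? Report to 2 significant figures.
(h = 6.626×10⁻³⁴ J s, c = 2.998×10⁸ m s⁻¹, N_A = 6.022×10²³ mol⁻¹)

Photon energy at 336 nm: hc/λ = (6.626×10⁻³⁴)(2.998×10⁸)/(336×10⁻⁹) = 5.912×10⁻¹⁹ J.
Energy delivered: (278 mW)(160 s) = 44.48 J.
Photons incident: 44.48 / 5.912×10⁻¹⁹ = 7.524×10¹⁹, i.e. 7.524×10¹⁹/6.022×10²³ = 1.249×10⁻⁴ mol.
Fraction absorbed: 1 − 10^(−1.10) = 0.9206.
Photons absorbed: 0.9206 × 1.249×10⁻⁴ = 1.150×10⁻⁴ mol.
Product formed: 0.237 × 1.150×10⁻⁴ = 2.726×10⁻⁵ mol.
Rate: 2.726×10⁻⁵ mol / (160 s × 0.23 L) = 7.4×10⁻⁷ M s⁻¹.

7.4×10⁻⁷ M s⁻¹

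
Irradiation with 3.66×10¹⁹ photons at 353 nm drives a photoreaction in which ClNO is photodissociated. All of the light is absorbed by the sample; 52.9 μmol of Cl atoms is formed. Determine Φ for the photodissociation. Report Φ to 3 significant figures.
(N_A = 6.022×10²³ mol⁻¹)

Φ = 0.870

Product: 52.9 μmol = 5.29×10⁻⁵ mol.
Moles of photons: 3.66×10¹⁹ / 6.022×10²³ = 6.078×10⁻⁵ mol.
Φ = 5.29×10⁻⁵ mol / 6.078×10⁻⁵ mol photons = 0.870.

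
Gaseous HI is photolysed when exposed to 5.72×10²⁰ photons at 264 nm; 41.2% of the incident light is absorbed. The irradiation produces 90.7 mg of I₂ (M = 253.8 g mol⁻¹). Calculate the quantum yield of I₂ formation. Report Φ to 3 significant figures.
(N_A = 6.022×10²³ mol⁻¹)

Product: 90.7 mg / 253.8 g mol⁻¹ = 3.574×10⁻⁴ mol.
Moles of photons: 5.72×10²⁰ / 6.022×10²³ = 9.499×10⁻⁴ mol.
Photons absorbed: 0.412 × 9.499×10⁻⁴ = 3.914×10⁻⁴ mol.
Φ = 3.574×10⁻⁴ mol / 3.914×10⁻⁴ mol photons = 0.913.

Φ = 0.913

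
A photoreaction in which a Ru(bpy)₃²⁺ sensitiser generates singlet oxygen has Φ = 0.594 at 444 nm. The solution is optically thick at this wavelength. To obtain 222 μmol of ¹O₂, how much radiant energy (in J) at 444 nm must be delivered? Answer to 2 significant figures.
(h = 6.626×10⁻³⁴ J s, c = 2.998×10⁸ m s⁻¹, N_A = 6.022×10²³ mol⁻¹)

Product: 222 μmol = 2.22×10⁻⁴ mol.
Photons that must be absorbed: 2.22×10⁻⁴ / 0.594 = 3.737×10⁻⁴ mol.
Photon energy: hc/λ = 4.474×10⁻¹⁹ J; per mole, 2.694×10⁵ J mol⁻¹.
Energy required: 3.737×10⁻⁴ × 2.694×10⁵ = 100 J.

100 J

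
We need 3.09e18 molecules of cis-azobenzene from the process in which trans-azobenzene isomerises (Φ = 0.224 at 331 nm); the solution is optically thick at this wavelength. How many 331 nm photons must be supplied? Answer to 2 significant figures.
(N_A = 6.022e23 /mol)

1.4e19 photons

Product: 3.09e18 / 6.022e23 = 5.131e-6 mol.
Photons that must be absorbed: 5.131e-6 / 0.224 = 2.291e-5 mol.
Photon count: 2.291e-5 × 6.022e23 = 1.4e19.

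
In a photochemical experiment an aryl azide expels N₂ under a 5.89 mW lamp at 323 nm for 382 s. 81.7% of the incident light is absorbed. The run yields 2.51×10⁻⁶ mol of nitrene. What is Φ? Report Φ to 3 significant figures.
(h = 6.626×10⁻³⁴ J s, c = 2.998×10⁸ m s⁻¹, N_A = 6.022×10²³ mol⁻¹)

Photon energy at 323 nm: hc/λ = (6.626×10⁻³⁴)(2.998×10⁸)/(323×10⁻⁹) = 6.150×10⁻¹⁹ J.
Energy delivered: (5.89 mW)(382 s) = 2.250 J.
Photons incident: 2.250 / 6.150×10⁻¹⁹ = 3.659×10¹⁸, i.e. 3.659×10¹⁸/6.022×10²³ = 6.076×10⁻⁶ mol.
Photons absorbed: 0.817 × 6.076×10⁻⁶ = 4.964×10⁻⁶ mol.
Φ = 2.51×10⁻⁶ mol / 4.964×10⁻⁶ mol photons = 0.506.

Φ = 0.506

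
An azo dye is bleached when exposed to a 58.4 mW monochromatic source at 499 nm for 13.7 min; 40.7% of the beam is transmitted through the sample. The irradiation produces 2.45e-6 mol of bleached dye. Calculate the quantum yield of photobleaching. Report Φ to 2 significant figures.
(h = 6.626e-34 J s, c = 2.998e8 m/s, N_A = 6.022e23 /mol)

Φ = 0.021

Photon energy at 499 nm: hc/λ = (6.626e-34)(2.998e8)/(499e-9) = 3.981e-19 J.
Energy delivered: (58.4 mW)(822 s) = 48.00 J.
Photons incident: 48.00 / 3.981e-19 = 1.206e20, i.e. 1.206e20/6.022e23 = 2.003e-4 mol.
Fraction absorbed: 1 − 40.7/100 = 0.5930.
Photons absorbed: 0.5930 × 2.003e-4 = 1.188e-4 mol.
Φ = 2.45e-6 mol / 1.188e-4 mol photons = 0.021.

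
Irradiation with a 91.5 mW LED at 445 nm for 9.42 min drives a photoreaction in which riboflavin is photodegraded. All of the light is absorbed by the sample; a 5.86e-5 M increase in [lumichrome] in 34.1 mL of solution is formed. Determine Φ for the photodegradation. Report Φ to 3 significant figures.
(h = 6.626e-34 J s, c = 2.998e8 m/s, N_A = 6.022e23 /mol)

Product: (5.86e-5 M)(0.0341 L) = 1.998e-6 mol.
Photon energy at 445 nm: hc/λ = (6.626e-34)(2.998e8)/(445e-9) = 4.464e-19 J.
Energy delivered: (91.5 mW)(565.2 s) = 51.72 J.
Photons incident: 51.72 / 4.464e-19 = 1.159e20, i.e. 1.159e20/6.022e23 = 1.925e-4 mol.
Φ = 1.998e-6 mol / 1.925e-4 mol photons = 0.0104.

Φ = 0.0104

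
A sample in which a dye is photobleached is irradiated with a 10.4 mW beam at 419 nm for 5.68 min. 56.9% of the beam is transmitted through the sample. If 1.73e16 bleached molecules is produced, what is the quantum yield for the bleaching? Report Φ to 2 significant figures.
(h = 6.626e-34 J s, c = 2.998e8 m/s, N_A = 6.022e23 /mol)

Φ = 0.0054

Product: 1.73e16 / 6.022e23 = 2.873e-8 mol.
Photon energy at 419 nm: hc/λ = (6.626e-34)(2.998e8)/(419e-9) = 4.741e-19 J.
Energy delivered: (10.4 mW)(340.8 s) = 3.544 J.
Photons incident: 3.544 / 4.741e-19 = 7.475e18, i.e. 7.475e18/6.022e23 = 1.241e-5 mol.
Fraction absorbed: 1 − 56.9/100 = 0.4310.
Photons absorbed: 0.4310 × 1.241e-5 = 5.349e-6 mol.
Φ = 2.873e-8 mol / 5.349e-6 mol photons = 0.0054.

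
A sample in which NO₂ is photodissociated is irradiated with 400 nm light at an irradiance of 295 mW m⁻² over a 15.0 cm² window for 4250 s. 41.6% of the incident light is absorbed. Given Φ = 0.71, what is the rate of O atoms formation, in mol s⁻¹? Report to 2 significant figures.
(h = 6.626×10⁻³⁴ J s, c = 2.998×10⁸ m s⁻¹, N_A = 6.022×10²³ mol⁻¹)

4.4×10⁻¹⁰ mol s⁻¹

Photon energy at 400 nm: hc/λ = (6.626×10⁻³⁴)(2.998×10⁸)/(400×10⁻⁹) = 4.966×10⁻¹⁹ J.
Energy delivered: (295 mW m⁻²)(15.0×10⁻⁴ m²)(4250 s) = 1.881 J.
Photons incident: 1.881 / 4.966×10⁻¹⁹ = 3.788×10¹⁸, i.e. 3.788×10¹⁸/6.022×10²³ = 6.290×10⁻⁶ mol.
Photons absorbed: 0.416 × 6.290×10⁻⁶ = 2.617×10⁻⁶ mol.
Product formed: 0.71 × 2.617×10⁻⁶ = 1.858×10⁻⁶ mol.
Rate: 1.858×10⁻⁶ / 4250 s = 4.4×10⁻¹⁰ mol s⁻¹.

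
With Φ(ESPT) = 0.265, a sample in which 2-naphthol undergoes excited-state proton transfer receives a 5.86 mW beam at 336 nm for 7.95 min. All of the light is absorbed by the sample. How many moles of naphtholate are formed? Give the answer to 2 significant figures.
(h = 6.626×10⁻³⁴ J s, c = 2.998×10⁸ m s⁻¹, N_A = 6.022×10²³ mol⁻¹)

2.1×10⁻⁶ mol

Photon energy at 336 nm: hc/λ = (6.626×10⁻³⁴)(2.998×10⁸)/(336×10⁻⁹) = 5.912×10⁻¹⁹ J.
Energy delivered: (5.86 mW)(477 s) = 2.795 J.
Photons incident: 2.795 / 5.912×10⁻¹⁹ = 4.728×10¹⁸, i.e. 4.728×10¹⁸/6.022×10²³ = 7.851×10⁻⁶ mol.
Product: Φ × n_abs = 0.265 × 7.851×10⁻⁶ = 2.081×10⁻⁶ mol.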